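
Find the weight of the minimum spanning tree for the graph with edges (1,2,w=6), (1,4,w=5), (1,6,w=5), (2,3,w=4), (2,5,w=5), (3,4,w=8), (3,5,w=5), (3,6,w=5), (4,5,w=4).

Apply Kruskal's algorithm (sort edges by weight, add if no cycle):

Sorted edges by weight:
  (2,3) w=4
  (4,5) w=4
  (1,6) w=5
  (1,4) w=5
  (2,5) w=5
  (3,6) w=5
  (3,5) w=5
  (1,2) w=6
  (3,4) w=8

Add edge (2,3) w=4 -- no cycle. Running total: 4
Add edge (4,5) w=4 -- no cycle. Running total: 8
Add edge (1,6) w=5 -- no cycle. Running total: 13
Add edge (1,4) w=5 -- no cycle. Running total: 18
Add edge (2,5) w=5 -- no cycle. Running total: 23

MST edges: (2,3,w=4), (4,5,w=4), (1,6,w=5), (1,4,w=5), (2,5,w=5)
Total MST weight: 4 + 4 + 5 + 5 + 5 = 23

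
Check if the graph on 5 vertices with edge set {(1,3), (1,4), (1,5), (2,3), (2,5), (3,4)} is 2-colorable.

Step 1: Attempt 2-coloring using BFS:
  Start at vertex 1, assign color 0
  Color vertex 3 with color 1 (neighbor of 1)
  Color vertex 4 with color 1 (neighbor of 1)
  Color vertex 5 with color 1 (neighbor of 1)
  Color vertex 2 with color 0 (neighbor of 3)

Step 2: Conflict found! Vertices 3 and 4 are adjacent but have the same color.
This means the graph contains an odd cycle.

The graph is NOT bipartite.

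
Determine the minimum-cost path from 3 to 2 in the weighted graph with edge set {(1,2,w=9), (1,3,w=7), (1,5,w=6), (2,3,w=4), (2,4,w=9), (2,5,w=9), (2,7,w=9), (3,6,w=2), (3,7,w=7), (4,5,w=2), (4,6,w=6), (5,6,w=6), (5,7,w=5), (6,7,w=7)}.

Step 1: Build adjacency list with weights:
  1: 2(w=9), 3(w=7), 5(w=6)
  2: 1(w=9), 3(w=4), 4(w=9), 5(w=9), 7(w=9)
  3: 1(w=7), 2(w=4), 6(w=2), 7(w=7)
  4: 2(w=9), 5(w=2), 6(w=6)
  5: 1(w=6), 2(w=9), 4(w=2), 6(w=6), 7(w=5)
  6: 3(w=2), 4(w=6), 5(w=6), 7(w=7)
  7: 2(w=9), 3(w=7), 5(w=5), 6(w=7)

Step 2: Apply Dijkstra's algorithm from vertex 3:
  Visit vertex 3 (distance=0)
    Update dist[1] = 7
    Update dist[2] = 4
    Update dist[6] = 2
    Update dist[7] = 7
  Visit vertex 6 (distance=2)
    Update dist[4] = 8
    Update dist[5] = 8
  Visit vertex 2 (distance=4)

Step 3: Shortest path: 3 -> 2
Total weight: 4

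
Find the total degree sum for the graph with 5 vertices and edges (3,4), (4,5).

Step 1: Count edges incident to each vertex:
  deg(1) = 0 (neighbors: none)
  deg(2) = 0 (neighbors: none)
  deg(3) = 1 (neighbors: 4)
  deg(4) = 2 (neighbors: 3, 5)
  deg(5) = 1 (neighbors: 4)

Step 2: Sum all degrees:
  0 + 0 + 1 + 2 + 1 = 4

Verification: sum of degrees = 2 * |E| = 2 * 2 = 4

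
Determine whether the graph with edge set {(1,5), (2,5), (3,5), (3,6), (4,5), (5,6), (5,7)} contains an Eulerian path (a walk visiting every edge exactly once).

Step 1: Find the degree of each vertex:
  deg(1) = 1
  deg(2) = 1
  deg(3) = 2
  deg(4) = 1
  deg(5) = 6
  deg(6) = 2
  deg(7) = 1

Step 2: Count vertices with odd degree:
  Odd-degree vertices: 1, 2, 4, 7 (4 total)

Step 3: Apply Euler's theorem:
  - Eulerian circuit exists iff graph is connected and all vertices have even degree
  - Eulerian path exists iff graph is connected and has 0 or 2 odd-degree vertices

Graph has 4 odd-degree vertices (need 0 or 2).
Neither Eulerian path nor Eulerian circuit exists.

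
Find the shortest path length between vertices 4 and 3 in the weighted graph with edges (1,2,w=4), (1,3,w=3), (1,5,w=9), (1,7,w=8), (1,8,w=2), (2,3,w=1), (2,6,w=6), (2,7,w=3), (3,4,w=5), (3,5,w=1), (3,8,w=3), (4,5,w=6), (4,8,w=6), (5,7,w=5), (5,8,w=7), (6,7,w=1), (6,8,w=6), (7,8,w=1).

Step 1: Build adjacency list with weights:
  1: 2(w=4), 3(w=3), 5(w=9), 7(w=8), 8(w=2)
  2: 1(w=4), 3(w=1), 6(w=6), 7(w=3)
  3: 1(w=3), 2(w=1), 4(w=5), 5(w=1), 8(w=3)
  4: 3(w=5), 5(w=6), 8(w=6)
  5: 1(w=9), 3(w=1), 4(w=6), 7(w=5), 8(w=7)
  6: 2(w=6), 7(w=1), 8(w=6)
  7: 1(w=8), 2(w=3), 5(w=5), 6(w=1), 8(w=1)
  8: 1(w=2), 3(w=3), 4(w=6), 5(w=7), 6(w=6), 7(w=1)

Step 2: Apply Dijkstra's algorithm from vertex 4:
  Visit vertex 4 (distance=0)
    Update dist[3] = 5
    Update dist[5] = 6
    Update dist[8] = 6
  Visit vertex 3 (distance=5)
    Update dist[1] = 8
    Update dist[2] = 6

Step 3: Shortest path: 4 -> 3
Total weight: 5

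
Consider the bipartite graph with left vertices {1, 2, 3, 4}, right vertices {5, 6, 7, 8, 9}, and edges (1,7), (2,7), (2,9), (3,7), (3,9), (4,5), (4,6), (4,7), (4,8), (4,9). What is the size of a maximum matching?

Step 1: List the neighbors of each left vertex:
  1: 7
  2: 7, 9
  3: 7, 9
  4: 5, 6, 7, 8, 9

Step 2: Greedily match left vertices, then look for augmenting paths:
  Match 1 -- 7
  Match 2 -- 9
  Match 4 -- 5
  No augmenting path remains.

Step 3: Verify this is maximum:
  Matching has size 3. The vertex set {4, 7, 9} covers every edge and has size 3; any matching has at most one edge per cover vertex, so 3 is maximum (König's theorem).

Maximum matching: {(1,7), (2,9), (4,5)}
Size: 3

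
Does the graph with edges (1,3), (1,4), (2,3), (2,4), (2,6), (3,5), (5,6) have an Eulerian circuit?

Step 1: Find the degree of each vertex:
  deg(1) = 2
  deg(2) = 3
  deg(3) = 3
  deg(4) = 2
  deg(5) = 2
  deg(6) = 2

Step 2: Count vertices with odd degree:
  Odd-degree vertices: 2, 3 (2 total)

Step 3: Apply Euler's theorem:
  - Eulerian circuit exists iff graph is connected and all vertices have even degree
  - Eulerian path exists iff graph is connected and has 0 or 2 odd-degree vertices

Graph is connected with exactly 2 odd-degree vertices (2, 3).
Eulerian path exists (starting and ending at the odd-degree vertices), but no Eulerian circuit.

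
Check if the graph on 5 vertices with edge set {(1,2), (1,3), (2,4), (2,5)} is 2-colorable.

Step 1: Attempt 2-coloring using BFS:
  Start at vertex 1, assign color 0
  Color vertex 2 with color 1 (neighbor of 1)
  Color vertex 3 with color 1 (neighbor of 1)
  Color vertex 4 with color 0 (neighbor of 2)
  Color vertex 5 with color 0 (neighbor of 2)

Step 2: 2-coloring succeeded. No conflicts found.
  Set A (color 0): {1, 4, 5}
  Set B (color 1): {2, 3}

The graph is bipartite with partition {1, 4, 5}, {2, 3}.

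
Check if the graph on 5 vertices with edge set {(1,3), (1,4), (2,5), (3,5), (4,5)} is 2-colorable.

Step 1: Attempt 2-coloring using BFS:
  Start at vertex 1, assign color 0
  Color vertex 3 with color 1 (neighbor of 1)
  Color vertex 4 with color 1 (neighbor of 1)
  Color vertex 5 with color 0 (neighbor of 3)
  Color vertex 2 with color 1 (neighbor of 5)

Step 2: 2-coloring succeeded. No conflicts found.
  Set A (color 0): {1, 5}
  Set B (color 1): {2, 3, 4}

The graph is bipartite with partition {1, 5}, {2, 3, 4}.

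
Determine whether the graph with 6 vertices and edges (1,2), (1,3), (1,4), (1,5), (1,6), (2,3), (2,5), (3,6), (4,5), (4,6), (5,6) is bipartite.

Step 1: Attempt 2-coloring using BFS:
  Start at vertex 1, assign color 0
  Color vertex 2 with color 1 (neighbor of 1)
  Color vertex 3 with color 1 (neighbor of 1)
  Color vertex 4 with color 1 (neighbor of 1)
  Color vertex 5 with color 1 (neighbor of 1)
  Color vertex 6 with color 1 (neighbor of 1)

Step 2: Conflict found! Vertices 2 and 3 are adjacent but have the same color.
This means the graph contains an odd cycle.

The graph is NOT bipartite.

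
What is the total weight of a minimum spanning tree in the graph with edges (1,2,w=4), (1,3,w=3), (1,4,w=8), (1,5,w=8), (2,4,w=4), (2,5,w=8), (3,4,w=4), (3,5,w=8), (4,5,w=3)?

Apply Kruskal's algorithm (sort edges by weight, add if no cycle):

Sorted edges by weight:
  (1,3) w=3
  (4,5) w=3
  (1,2) w=4
  (2,4) w=4
  (3,4) w=4
  (1,5) w=8
  (1,4) w=8
  (2,5) w=8
  (3,5) w=8

Add edge (1,3) w=3 -- no cycle. Running total: 3
Add edge (4,5) w=3 -- no cycle. Running total: 6
Add edge (1,2) w=4 -- no cycle. Running total: 10
Add edge (2,4) w=4 -- no cycle. Running total: 14

MST edges: (1,3,w=3), (4,5,w=3), (1,2,w=4), (2,4,w=4)
Total MST weight: 3 + 3 + 4 + 4 = 14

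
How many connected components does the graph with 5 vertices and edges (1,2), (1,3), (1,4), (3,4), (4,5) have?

Step 1: Build adjacency list from edges:
  1: 2, 3, 4
  2: 1
  3: 1, 4
  4: 1, 3, 5
  5: 4

Step 2: Run BFS/DFS from vertex 1:
  Visited: {1, 2, 3, 4, 5}
  Reached 5 of 5 vertices

Step 3: All 5 vertices reached from vertex 1, so the graph is connected.
Number of connected components: 1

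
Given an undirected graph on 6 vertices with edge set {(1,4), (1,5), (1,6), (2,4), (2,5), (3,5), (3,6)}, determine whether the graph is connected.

Step 1: Build adjacency list from edges:
  1: 4, 5, 6
  2: 4, 5
  3: 5, 6
  4: 1, 2
  5: 1, 2, 3
  6: 1, 3

Step 2: Run BFS/DFS from vertex 1:
  Visited: {1, 4, 5, 6, 2, 3}
  Reached 6 of 6 vertices

Step 3: All 6 vertices reached from vertex 1, so the graph is connected.
Answer: Yes, the graph is connected.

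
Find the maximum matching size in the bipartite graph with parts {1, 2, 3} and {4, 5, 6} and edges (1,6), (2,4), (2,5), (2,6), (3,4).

Step 1: List the neighbors of each left vertex:
  1: 6
  2: 4, 5, 6
  3: 4

Step 2: Greedily match left vertices, then look for augmenting paths:
  Match 1 -- 6
  Match 2 -- 5
  Match 3 -- 4
  No augmenting path remains.

Step 3: Verify this is maximum:
  Matching size 3 = min(|L|, |R|) = min(3, 3), which is an upper bound, so this matching is maximum.

Maximum matching: {(1,6), (2,5), (3,4)}
Size: 3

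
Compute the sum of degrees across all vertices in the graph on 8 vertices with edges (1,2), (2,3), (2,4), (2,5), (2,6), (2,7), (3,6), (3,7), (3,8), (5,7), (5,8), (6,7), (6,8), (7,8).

Step 1: Count edges incident to each vertex:
  deg(1) = 1 (neighbors: 2)
  deg(2) = 6 (neighbors: 1, 3, 4, 5, 6, 7)
  deg(3) = 4 (neighbors: 2, 6, 7, 8)
  deg(4) = 1 (neighbors: 2)
  deg(5) = 3 (neighbors: 2, 7, 8)
  deg(6) = 4 (neighbors: 2, 3, 7, 8)
  deg(7) = 5 (neighbors: 2, 3, 5, 6, 8)
  deg(8) = 4 (neighbors: 3, 5, 6, 7)

Step 2: Sum all degrees:
  1 + 6 + 4 + 1 + 3 + 4 + 5 + 4 = 28

Verification: sum of degrees = 2 * |E| = 2 * 14 = 28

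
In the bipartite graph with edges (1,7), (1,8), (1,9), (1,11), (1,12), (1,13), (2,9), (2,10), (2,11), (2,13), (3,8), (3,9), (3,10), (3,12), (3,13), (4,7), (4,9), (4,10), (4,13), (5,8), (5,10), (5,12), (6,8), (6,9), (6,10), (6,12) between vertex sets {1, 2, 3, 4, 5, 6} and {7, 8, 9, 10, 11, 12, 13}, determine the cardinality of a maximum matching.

Step 1: List the neighbors of each left vertex:
  1: 7, 8, 9, 11, 12, 13
  2: 9, 10, 11, 13
  3: 8, 9, 10, 12, 13
  4: 7, 9, 10, 13
  5: 8, 10, 12
  6: 8, 9, 10, 12

Step 2: Greedily match left vertices, then look for augmenting paths:
  Match 1 -- 7
  Match 2 -- 9
  Match 3 -- 13
  Match 4 -- 10
  Match 5 -- 12
  Match 6 -- 8
  No augmenting path remains.

Step 3: Verify this is maximum:
  Matching size 6 = min(|L|, |R|) = min(6, 7), which is an upper bound, so this matching is maximum.

Maximum matching: {(1,7), (2,9), (3,13), (4,10), (5,12), (6,8)}
Size: 6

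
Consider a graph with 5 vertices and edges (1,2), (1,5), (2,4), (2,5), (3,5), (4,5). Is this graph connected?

Step 1: Build adjacency list from edges:
  1: 2, 5
  2: 1, 4, 5
  3: 5
  4: 2, 5
  5: 1, 2, 3, 4

Step 2: Run BFS/DFS from vertex 1:
  Visited: {1, 2, 5, 4, 3}
  Reached 5 of 5 vertices

Step 3: All 5 vertices reached from vertex 1, so the graph is connected.
Answer: Yes, the graph is connected.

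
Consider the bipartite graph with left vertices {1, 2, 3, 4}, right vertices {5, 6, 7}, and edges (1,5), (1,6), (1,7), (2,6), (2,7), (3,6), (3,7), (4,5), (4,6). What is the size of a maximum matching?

Step 1: List the neighbors of each left vertex:
  1: 5, 6, 7
  2: 6, 7
  3: 6, 7
  4: 5, 6

Step 2: Greedily match left vertices, then look for augmenting paths:
  Match 1 -- 5
  Match 2 -- 6
  Match 3 -- 7
  No augmenting path remains.

Step 3: Verify this is maximum:
  Matching size 3 = min(|L|, |R|) = min(4, 3), which is an upper bound, so this matching is maximum.

Maximum matching: {(1,5), (2,6), (3,7)}
Size: 3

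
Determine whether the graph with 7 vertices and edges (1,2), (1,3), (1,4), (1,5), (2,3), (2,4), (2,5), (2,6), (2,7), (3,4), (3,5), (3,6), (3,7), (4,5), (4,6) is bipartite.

Step 1: Attempt 2-coloring using BFS:
  Start at vertex 1, assign color 0
  Color vertex 2 with color 1 (neighbor of 1)
  Color vertex 3 with color 1 (neighbor of 1)
  Color vertex 4 with color 1 (neighbor of 1)
  Color vertex 5 with color 1 (neighbor of 1)

Step 2: Conflict found! Vertices 2 and 3 are adjacent but have the same color.
This means the graph contains an odd cycle.

The graph is NOT bipartite.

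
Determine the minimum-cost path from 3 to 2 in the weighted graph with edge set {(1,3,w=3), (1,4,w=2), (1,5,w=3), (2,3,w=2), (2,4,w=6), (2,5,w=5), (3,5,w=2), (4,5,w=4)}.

Step 1: Build adjacency list with weights:
  1: 3(w=3), 4(w=2), 5(w=3)
  2: 3(w=2), 4(w=6), 5(w=5)
  3: 1(w=3), 2(w=2), 5(w=2)
  4: 1(w=2), 2(w=6), 5(w=4)
  5: 1(w=3), 2(w=5), 3(w=2), 4(w=4)

Step 2: Apply Dijkstra's algorithm from vertex 3:
  Visit vertex 3 (distance=0)
    Update dist[1] = 3
    Update dist[2] = 2
    Update dist[5] = 2
  Visit vertex 2 (distance=2)
    Update dist[4] = 8

Step 3: Shortest path: 3 -> 2
Total weight: 2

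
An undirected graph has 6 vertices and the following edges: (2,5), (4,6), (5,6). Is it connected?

Step 1: Build adjacency list from edges:
  1: (none)
  2: 5
  3: (none)
  4: 6
  5: 2, 6
  6: 4, 5

Step 2: Run BFS/DFS from vertex 1:
  Visited: {1}
  Reached 1 of 6 vertices

Step 3: Only 1 of 6 vertices reached. Graph is disconnected.
Connected components: {1}, {2, 4, 5, 6}, {3}
Answer: No, the graph is not connected (3 components).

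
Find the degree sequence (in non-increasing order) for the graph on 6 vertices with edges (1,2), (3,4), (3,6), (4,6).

Step 1: Count edges incident to each vertex:
  deg(1) = 1 (neighbors: 2)
  deg(2) = 1 (neighbors: 1)
  deg(3) = 2 (neighbors: 4, 6)
  deg(4) = 2 (neighbors: 3, 6)
  deg(5) = 0 (neighbors: none)
  deg(6) = 2 (neighbors: 3, 4)

Step 2: Sort degrees in non-increasing order:
  Degrees: [1, 1, 2, 2, 0, 2] -> sorted: [2, 2, 2, 1, 1, 0]

Degree sequence: [2, 2, 2, 1, 1, 0]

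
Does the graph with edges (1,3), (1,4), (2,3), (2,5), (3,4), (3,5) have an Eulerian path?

Step 1: Find the degree of each vertex:
  deg(1) = 2
  deg(2) = 2
  deg(3) = 4
  deg(4) = 2
  deg(5) = 2

Step 2: Count vertices with odd degree:
  All vertices have even degree (0 odd-degree vertices)

Step 3: Apply Euler's theorem:
  - Eulerian circuit exists iff graph is connected and all vertices have even degree
  - Eulerian path exists iff graph is connected and has 0 or 2 odd-degree vertices

Graph is connected with 0 odd-degree vertices.
Both Eulerian circuit and Eulerian path exist.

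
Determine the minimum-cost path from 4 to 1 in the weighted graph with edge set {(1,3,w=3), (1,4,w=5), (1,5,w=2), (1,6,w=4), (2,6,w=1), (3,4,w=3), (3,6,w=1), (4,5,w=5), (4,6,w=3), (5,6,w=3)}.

Step 1: Build adjacency list with weights:
  1: 3(w=3), 4(w=5), 5(w=2), 6(w=4)
  2: 6(w=1)
  3: 1(w=3), 4(w=3), 6(w=1)
  4: 1(w=5), 3(w=3), 5(w=5), 6(w=3)
  5: 1(w=2), 4(w=5), 6(w=3)
  6: 1(w=4), 2(w=1), 3(w=1), 4(w=3), 5(w=3)

Step 2: Apply Dijkstra's algorithm from vertex 4:
  Visit vertex 4 (distance=0)
    Update dist[1] = 5
    Update dist[3] = 3
    Update dist[5] = 5
    Update dist[6] = 3
  Visit vertex 3 (distance=3)
  Visit vertex 6 (distance=3)
    Update dist[2] = 4
  Visit vertex 2 (distance=4)
  Visit vertex 1 (distance=5)

Step 3: Shortest path: 4 -> 1
Total weight: 5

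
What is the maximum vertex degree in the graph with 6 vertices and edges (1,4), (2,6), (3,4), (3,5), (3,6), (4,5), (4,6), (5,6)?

Step 1: Count edges incident to each vertex:
  deg(1) = 1 (neighbors: 4)
  deg(2) = 1 (neighbors: 6)
  deg(3) = 3 (neighbors: 4, 5, 6)
  deg(4) = 4 (neighbors: 1, 3, 5, 6)
  deg(5) = 3 (neighbors: 3, 4, 6)
  deg(6) = 4 (neighbors: 2, 3, 4, 5)

Step 2: Find maximum:
  max(1, 1, 3, 4, 3, 4) = 4 (vertex 4)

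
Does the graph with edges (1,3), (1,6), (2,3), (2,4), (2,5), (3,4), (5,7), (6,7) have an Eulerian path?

Step 1: Find the degree of each vertex:
  deg(1) = 2
  deg(2) = 3
  deg(3) = 3
  deg(4) = 2
  deg(5) = 2
  deg(6) = 2
  deg(7) = 2

Step 2: Count vertices with odd degree:
  Odd-degree vertices: 2, 3 (2 total)

Step 3: Apply Euler's theorem:
  - Eulerian circuit exists iff graph is connected and all vertices have even degree
  - Eulerian path exists iff graph is connected and has 0 or 2 odd-degree vertices

Graph is connected with exactly 2 odd-degree vertices (2, 3).
Eulerian path exists (starting and ending at the odd-degree vertices), but no Eulerian circuit.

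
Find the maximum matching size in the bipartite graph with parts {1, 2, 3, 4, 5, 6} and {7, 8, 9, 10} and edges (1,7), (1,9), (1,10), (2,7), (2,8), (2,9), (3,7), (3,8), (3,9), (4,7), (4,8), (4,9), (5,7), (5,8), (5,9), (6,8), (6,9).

Step 1: List the neighbors of each left vertex:
  1: 7, 9, 10
  2: 7, 8, 9
  3: 7, 8, 9
  4: 7, 8, 9
  5: 7, 8, 9
  6: 8, 9

Step 2: Greedily match left vertices, then look for augmenting paths:
  Match 1 -- 10
  Match 2 -- 8
  Match 3 -- 9
  Match 4 -- 7
  No augmenting path remains.

Step 3: Verify this is maximum:
  Matching size 4 = min(|L|, |R|) = min(6, 4), which is an upper bound, so this matching is maximum.

Maximum matching: {(1,10), (2,8), (3,9), (4,7)}
Size: 4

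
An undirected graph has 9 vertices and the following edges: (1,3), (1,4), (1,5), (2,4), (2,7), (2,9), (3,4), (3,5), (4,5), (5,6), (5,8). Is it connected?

Step 1: Build adjacency list from edges:
  1: 3, 4, 5
  2: 4, 7, 9
  3: 1, 4, 5
  4: 1, 2, 3, 5
  5: 1, 3, 4, 6, 8
  6: 5
  7: 2
  8: 5
  9: 2

Step 2: Run BFS/DFS from vertex 1:
  Visited: {1, 3, 4, 5, 2, 6, 8, 7, 9}
  Reached 9 of 9 vertices

Step 3: All 9 vertices reached from vertex 1, so the graph is connected.
Answer: Yes, the graph is connected.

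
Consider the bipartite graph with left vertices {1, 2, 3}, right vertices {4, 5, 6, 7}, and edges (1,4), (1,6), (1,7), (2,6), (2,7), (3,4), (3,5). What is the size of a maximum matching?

Step 1: List the neighbors of each left vertex:
  1: 4, 6, 7
  2: 6, 7
  3: 4, 5

Step 2: Greedily match left vertices, then look for augmenting paths:
  Match 1 -- 4
  Match 2 -- 6
  Match 3 -- 5
  No augmenting path remains.

Step 3: Verify this is maximum:
  Matching size 3 = min(|L|, |R|) = min(3, 4), which is an upper bound, so this matching is maximum.

Maximum matching: {(1,4), (2,6), (3,5)}
Size: 3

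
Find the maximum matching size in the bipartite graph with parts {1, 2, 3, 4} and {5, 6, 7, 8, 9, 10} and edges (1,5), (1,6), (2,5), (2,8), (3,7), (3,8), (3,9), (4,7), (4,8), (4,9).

Step 1: List the neighbors of each left vertex:
  1: 5, 6
  2: 5, 8
  3: 7, 8, 9
  4: 7, 8, 9

Step 2: Greedily match left vertices, then look for augmenting paths:
  Match 1 -- 5
  Match 2 -- 8
  Match 3 -- 7
  Match 4 -- 9
  No augmenting path remains.

Step 3: Verify this is maximum:
  Matching size 4 = min(|L|, |R|) = min(4, 6), which is an upper bound, so this matching is maximum.

Maximum matching: {(1,5), (2,8), (3,7), (4,9)}
Size: 4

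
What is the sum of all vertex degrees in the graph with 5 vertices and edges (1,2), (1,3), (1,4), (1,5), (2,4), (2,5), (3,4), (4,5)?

Step 1: Count edges incident to each vertex:
  deg(1) = 4 (neighbors: 2, 3, 4, 5)
  deg(2) = 3 (neighbors: 1, 4, 5)
  deg(3) = 2 (neighbors: 1, 4)
  deg(4) = 4 (neighbors: 1, 2, 3, 5)
  deg(5) = 3 (neighbors: 1, 2, 4)

Step 2: Sum all degrees:
  4 + 3 + 2 + 4 + 3 = 16

Verification: sum of degrees = 2 * |E| = 2 * 8 = 16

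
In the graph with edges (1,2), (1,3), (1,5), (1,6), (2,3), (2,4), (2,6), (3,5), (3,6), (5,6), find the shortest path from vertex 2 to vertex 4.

Step 1: Build adjacency list:
  1: 2, 3, 5, 6
  2: 1, 3, 4, 6
  3: 1, 2, 5, 6
  4: 2
  5: 1, 3, 6
  6: 1, 2, 3, 5

Step 2: BFS from vertex 2 to find shortest path to 4:
  vertex 1 reached at distance 1
  vertex 3 reached at distance 1
  vertex 4 reached at distance 1

Step 3: Shortest path: 2 -> 4
Path length: 1 edge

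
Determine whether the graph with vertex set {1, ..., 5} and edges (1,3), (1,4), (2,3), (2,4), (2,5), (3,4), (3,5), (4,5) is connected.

Step 1: Build adjacency list from edges:
  1: 3, 4
  2: 3, 4, 5
  3: 1, 2, 4, 5
  4: 1, 2, 3, 5
  5: 2, 3, 4

Step 2: Run BFS/DFS from vertex 1:
  Visited: {1, 3, 4, 2, 5}
  Reached 5 of 5 vertices

Step 3: All 5 vertices reached from vertex 1, so the graph is connected.
Answer: Yes, the graph is connected.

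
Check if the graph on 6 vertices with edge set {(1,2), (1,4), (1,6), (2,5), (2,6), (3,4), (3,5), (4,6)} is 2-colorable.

Step 1: Attempt 2-coloring using BFS:
  Start at vertex 1, assign color 0
  Color vertex 2 with color 1 (neighbor of 1)
  Color vertex 4 with color 1 (neighbor of 1)
  Color vertex 6 with color 1 (neighbor of 1)
  Color vertex 5 with color 0 (neighbor of 2)

Step 2: Conflict found! Vertices 2 and 6 are adjacent but have the same color.
This means the graph contains an odd cycle.

The graph is NOT bipartite.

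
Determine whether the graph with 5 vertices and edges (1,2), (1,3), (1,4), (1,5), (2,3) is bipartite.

Step 1: Attempt 2-coloring using BFS:
  Start at vertex 1, assign color 0
  Color vertex 2 with color 1 (neighbor of 1)
  Color vertex 3 with color 1 (neighbor of 1)
  Color vertex 4 with color 1 (neighbor of 1)
  Color vertex 5 with color 1 (neighbor of 1)

Step 2: Conflict found! Vertices 2 and 3 are adjacent but have the same color.
This means the graph contains an odd cycle.

The graph is NOT bipartite.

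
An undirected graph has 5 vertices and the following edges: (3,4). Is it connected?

Step 1: Build adjacency list from edges:
  1: (none)
  2: (none)
  3: 4
  4: 3
  5: (none)

Step 2: Run BFS/DFS from vertex 1:
  Visited: {1}
  Reached 1 of 5 vertices

Step 3: Only 1 of 5 vertices reached. Graph is disconnected.
Connected components: {1}, {2}, {3, 4}, {5}
Answer: No, the graph is not connected (4 components).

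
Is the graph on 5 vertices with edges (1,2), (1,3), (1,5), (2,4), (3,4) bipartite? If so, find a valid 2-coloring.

Step 1: Attempt 2-coloring using BFS:
  Start at vertex 1, assign color 0
  Color vertex 2 with color 1 (neighbor of 1)
  Color vertex 3 with color 1 (neighbor of 1)
  Color vertex 5 with color 1 (neighbor of 1)
  Color vertex 4 with color 0 (neighbor of 2)

Step 2: 2-coloring succeeded. No conflicts found.
  Set A (color 0): {1, 4}
  Set B (color 1): {2, 3, 5}

The graph is bipartite with partition {1, 4}, {2, 3, 5}.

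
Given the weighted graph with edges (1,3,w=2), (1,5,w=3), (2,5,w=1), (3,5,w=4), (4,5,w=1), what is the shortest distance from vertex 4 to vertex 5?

Step 1: Build adjacency list with weights:
  1: 3(w=2), 5(w=3)
  2: 5(w=1)
  3: 1(w=2), 5(w=4)
  4: 5(w=1)
  5: 1(w=3), 2(w=1), 3(w=4), 4(w=1)

Step 2: Apply Dijkstra's algorithm from vertex 4:
  Visit vertex 4 (distance=0)
    Update dist[5] = 1
  Visit vertex 5 (distance=1)
    Update dist[1] = 4
    Update dist[2] = 2
    Update dist[3] = 5

Step 3: Shortest path: 4 -> 5
Total weight: 1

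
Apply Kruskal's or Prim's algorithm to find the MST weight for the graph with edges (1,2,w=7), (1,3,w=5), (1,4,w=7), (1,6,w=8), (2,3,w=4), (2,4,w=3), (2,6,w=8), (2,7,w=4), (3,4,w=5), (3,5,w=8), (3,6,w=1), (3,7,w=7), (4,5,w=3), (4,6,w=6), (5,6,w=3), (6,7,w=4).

Apply Kruskal's algorithm (sort edges by weight, add if no cycle):

Sorted edges by weight:
  (3,6) w=1
  (2,4) w=3
  (4,5) w=3
  (5,6) w=3
  (2,3) w=4
  (2,7) w=4
  (6,7) w=4
  (1,3) w=5
  (3,4) w=5
  (4,6) w=6
  (1,2) w=7
  (1,4) w=7
  (3,7) w=7
  (1,6) w=8
  (2,6) w=8
  (3,5) w=8

Add edge (3,6) w=1 -- no cycle. Running total: 1
Add edge (2,4) w=3 -- no cycle. Running total: 4
Add edge (4,5) w=3 -- no cycle. Running total: 7
Add edge (5,6) w=3 -- no cycle. Running total: 10
Skip edge (2,3) w=4 -- would create cycle
Add edge (2,7) w=4 -- no cycle. Running total: 14
Skip edge (6,7) w=4 -- would create cycle
Add edge (1,3) w=5 -- no cycle. Running total: 19

MST edges: (3,6,w=1), (2,4,w=3), (4,5,w=3), (5,6,w=3), (2,7,w=4), (1,3,w=5)
Total MST weight: 1 + 3 + 3 + 3 + 4 + 5 = 19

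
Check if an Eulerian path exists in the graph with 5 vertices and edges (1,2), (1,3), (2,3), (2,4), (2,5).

Step 1: Find the degree of each vertex:
  deg(1) = 2
  deg(2) = 4
  deg(3) = 2
  deg(4) = 1
  deg(5) = 1

Step 2: Count vertices with odd degree:
  Odd-degree vertices: 4, 5 (2 total)

Step 3: Apply Euler's theorem:
  - Eulerian circuit exists iff graph is connected and all vertices have even degree
  - Eulerian path exists iff graph is connected and has 0 or 2 odd-degree vertices

Graph is connected with exactly 2 odd-degree vertices (4, 5).
Eulerian path exists (starting and ending at the odd-degree vertices), but no Eulerian circuit.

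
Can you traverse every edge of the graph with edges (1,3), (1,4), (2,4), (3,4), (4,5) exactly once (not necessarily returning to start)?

Step 1: Find the degree of each vertex:
  deg(1) = 2
  deg(2) = 1
  deg(3) = 2
  deg(4) = 4
  deg(5) = 1

Step 2: Count vertices with odd degree:
  Odd-degree vertices: 2, 5 (2 total)

Step 3: Apply Euler's theorem:
  - Eulerian circuit exists iff graph is connected and all vertices have even degree
  - Eulerian path exists iff graph is connected and has 0 or 2 odd-degree vertices

Graph is connected with exactly 2 odd-degree vertices (2, 5).
Eulerian path exists (starting and ending at the odd-degree vertices), but no Eulerian circuit.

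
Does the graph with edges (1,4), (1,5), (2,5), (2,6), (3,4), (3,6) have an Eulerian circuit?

Step 1: Find the degree of each vertex:
  deg(1) = 2
  deg(2) = 2
  deg(3) = 2
  deg(4) = 2
  deg(5) = 2
  deg(6) = 2

Step 2: Count vertices with odd degree:
  All vertices have even degree (0 odd-degree vertices)

Step 3: Apply Euler's theorem:
  - Eulerian circuit exists iff graph is connected and all vertices have even degree
  - Eulerian path exists iff graph is connected and has 0 or 2 odd-degree vertices

Graph is connected with 0 odd-degree vertices.
Both Eulerian circuit and Eulerian path exist.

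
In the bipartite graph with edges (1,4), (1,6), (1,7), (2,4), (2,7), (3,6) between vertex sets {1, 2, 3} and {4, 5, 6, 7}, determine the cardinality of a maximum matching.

Step 1: List the neighbors of each left vertex:
  1: 4, 6, 7
  2: 4, 7
  3: 6

Step 2: Greedily match left vertices, then look for augmenting paths:
  Match 1 -- 4
  Match 2 -- 7
  Match 3 -- 6
  No augmenting path remains.

Step 3: Verify this is maximum:
  Matching size 3 = min(|L|, |R|) = min(3, 4), which is an upper bound, so this matching is maximum.

Maximum matching: {(1,4), (2,7), (3,6)}
Size: 3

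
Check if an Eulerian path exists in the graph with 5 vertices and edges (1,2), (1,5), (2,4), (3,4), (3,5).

Step 1: Find the degree of each vertex:
  deg(1) = 2
  deg(2) = 2
  deg(3) = 2
  deg(4) = 2
  deg(5) = 2

Step 2: Count vertices with odd degree:
  All vertices have even degree (0 odd-degree vertices)

Step 3: Apply Euler's theorem:
  - Eulerian circuit exists iff graph is connected and all vertices have even degree
  - Eulerian path exists iff graph is connected and has 0 or 2 odd-degree vertices

Graph is connected with 0 odd-degree vertices.
Both Eulerian circuit and Eulerian path exist.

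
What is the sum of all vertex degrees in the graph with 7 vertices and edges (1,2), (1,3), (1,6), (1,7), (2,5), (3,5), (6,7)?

Step 1: Count edges incident to each vertex:
  deg(1) = 4 (neighbors: 2, 3, 6, 7)
  deg(2) = 2 (neighbors: 1, 5)
  deg(3) = 2 (neighbors: 1, 5)
  deg(4) = 0 (neighbors: none)
  deg(5) = 2 (neighbors: 2, 3)
  deg(6) = 2 (neighbors: 1, 7)
  deg(7) = 2 (neighbors: 1, 6)

Step 2: Sum all degrees:
  4 + 2 + 2 + 0 + 2 + 2 + 2 = 14

Verification: sum of degrees = 2 * |E| = 2 * 7 = 14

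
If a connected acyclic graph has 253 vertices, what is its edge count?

A tree on n vertices always has exactly n - 1 edges.
For n = 253: edges = 253 - 1 = 252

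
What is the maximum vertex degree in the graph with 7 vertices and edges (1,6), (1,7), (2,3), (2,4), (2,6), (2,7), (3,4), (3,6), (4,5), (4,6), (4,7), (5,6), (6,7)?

Step 1: Count edges incident to each vertex:
  deg(1) = 2 (neighbors: 6, 7)
  deg(2) = 4 (neighbors: 3, 4, 6, 7)
  deg(3) = 3 (neighbors: 2, 4, 6)
  deg(4) = 5 (neighbors: 2, 3, 5, 6, 7)
  deg(5) = 2 (neighbors: 4, 6)
  deg(6) = 6 (neighbors: 1, 2, 3, 4, 5, 7)
  deg(7) = 4 (neighbors: 1, 2, 4, 6)

Step 2: Find maximum:
  max(2, 4, 3, 5, 2, 6, 4) = 6 (vertex 6)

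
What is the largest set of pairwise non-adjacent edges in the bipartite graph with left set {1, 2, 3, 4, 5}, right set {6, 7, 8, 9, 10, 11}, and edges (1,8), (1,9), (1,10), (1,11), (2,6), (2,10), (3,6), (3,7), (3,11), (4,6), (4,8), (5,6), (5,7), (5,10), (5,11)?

Step 1: List the neighbors of each left vertex:
  1: 8, 9, 10, 11
  2: 6, 10
  3: 6, 7, 11
  4: 6, 8
  5: 6, 7, 10, 11

Step 2: Greedily match left vertices, then look for augmenting paths:
  Match 1 -- 9
  Match 2 -- 6
  Match 3 -- 7
  Match 4 -- 8
  Match 5 -- 10
  No augmenting path remains.

Step 3: Verify this is maximum:
  Matching size 5 = min(|L|, |R|) = min(5, 6), which is an upper bound, so this matching is maximum.

Maximum matching: {(1,9), (2,6), (3,7), (4,8), (5,10)}
Size: 5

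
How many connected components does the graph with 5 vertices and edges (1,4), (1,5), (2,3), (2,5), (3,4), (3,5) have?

Step 1: Build adjacency list from edges:
  1: 4, 5
  2: 3, 5
  3: 2, 4, 5
  4: 1, 3
  5: 1, 2, 3

Step 2: Run BFS/DFS from vertex 1:
  Visited: {1, 4, 5, 3, 2}
  Reached 5 of 5 vertices

Step 3: All 5 vertices reached from vertex 1, so the graph is connected.
Number of connected components: 1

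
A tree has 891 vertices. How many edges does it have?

A tree on n vertices always has exactly n - 1 edges.
For n = 891: edges = 891 - 1 = 890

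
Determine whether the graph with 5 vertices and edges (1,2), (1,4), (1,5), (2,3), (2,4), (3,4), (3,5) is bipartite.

Step 1: Attempt 2-coloring using BFS:
  Start at vertex 1, assign color 0
  Color vertex 2 with color 1 (neighbor of 1)
  Color vertex 4 with color 1 (neighbor of 1)
  Color vertex 5 with color 1 (neighbor of 1)
  Color vertex 3 with color 0 (neighbor of 2)

Step 2: Conflict found! Vertices 2 and 4 are adjacent but have the same color.
This means the graph contains an odd cycle.

The graph is NOT bipartite.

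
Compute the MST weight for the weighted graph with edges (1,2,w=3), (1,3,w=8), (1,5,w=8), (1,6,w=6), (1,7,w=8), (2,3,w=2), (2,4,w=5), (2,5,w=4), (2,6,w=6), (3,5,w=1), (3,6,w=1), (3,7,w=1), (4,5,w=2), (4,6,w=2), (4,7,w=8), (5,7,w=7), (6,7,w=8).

Apply Kruskal's algorithm (sort edges by weight, add if no cycle):

Sorted edges by weight:
  (3,7) w=1
  (3,5) w=1
  (3,6) w=1
  (2,3) w=2
  (4,5) w=2
  (4,6) w=2
  (1,2) w=3
  (2,5) w=4
  (2,4) w=5
  (1,6) w=6
  (2,6) w=6
  (5,7) w=7
  (1,3) w=8
  (1,5) w=8
  (1,7) w=8
  (4,7) w=8
  (6,7) w=8

Add edge (3,7) w=1 -- no cycle. Running total: 1
Add edge (3,5) w=1 -- no cycle. Running total: 2
Add edge (3,6) w=1 -- no cycle. Running total: 3
Add edge (2,3) w=2 -- no cycle. Running total: 5
Add edge (4,5) w=2 -- no cycle. Running total: 7
Skip edge (4,6) w=2 -- would create cycle
Add edge (1,2) w=3 -- no cycle. Running total: 10

MST edges: (3,7,w=1), (3,5,w=1), (3,6,w=1), (2,3,w=2), (4,5,w=2), (1,2,w=3)
Total MST weight: 1 + 1 + 1 + 2 + 2 + 3 = 10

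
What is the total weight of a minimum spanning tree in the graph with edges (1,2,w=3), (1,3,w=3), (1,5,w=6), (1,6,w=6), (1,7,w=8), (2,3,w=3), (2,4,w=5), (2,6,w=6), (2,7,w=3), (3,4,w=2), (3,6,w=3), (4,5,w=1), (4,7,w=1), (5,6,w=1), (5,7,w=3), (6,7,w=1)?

Apply Kruskal's algorithm (sort edges by weight, add if no cycle):

Sorted edges by weight:
  (4,7) w=1
  (4,5) w=1
  (5,6) w=1
  (6,7) w=1
  (3,4) w=2
  (1,2) w=3
  (1,3) w=3
  (2,7) w=3
  (2,3) w=3
  (3,6) w=3
  (5,7) w=3
  (2,4) w=5
  (1,5) w=6
  (1,6) w=6
  (2,6) w=6
  (1,7) w=8

Add edge (4,7) w=1 -- no cycle. Running total: 1
Add edge (4,5) w=1 -- no cycle. Running total: 2
Add edge (5,6) w=1 -- no cycle. Running total: 3
Skip edge (6,7) w=1 -- would create cycle
Add edge (3,4) w=2 -- no cycle. Running total: 5
Add edge (1,2) w=3 -- no cycle. Running total: 8
Add edge (1,3) w=3 -- no cycle. Running total: 11

MST edges: (4,7,w=1), (4,5,w=1), (5,6,w=1), (3,4,w=2), (1,2,w=3), (1,3,w=3)
Total MST weight: 1 + 1 + 1 + 2 + 3 + 3 = 11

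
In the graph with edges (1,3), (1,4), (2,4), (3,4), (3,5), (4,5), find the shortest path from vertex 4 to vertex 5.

Step 1: Build adjacency list:
  1: 3, 4
  2: 4
  3: 1, 4, 5
  4: 1, 2, 3, 5
  5: 3, 4

Step 2: BFS from vertex 4 to find shortest path to 5:
  vertex 1 reached at distance 1
  vertex 2 reached at distance 1
  vertex 3 reached at distance 1
  vertex 5 reached at distance 1

Step 3: Shortest path: 4 -> 5
Path length: 1 edge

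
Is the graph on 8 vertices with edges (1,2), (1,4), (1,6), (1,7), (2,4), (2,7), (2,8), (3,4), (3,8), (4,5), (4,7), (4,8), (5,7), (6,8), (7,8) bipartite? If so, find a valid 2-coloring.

Step 1: Attempt 2-coloring using BFS:
  Start at vertex 1, assign color 0
  Color vertex 2 with color 1 (neighbor of 1)
  Color vertex 4 with color 1 (neighbor of 1)
  Color vertex 6 with color 1 (neighbor of 1)
  Color vertex 7 with color 1 (neighbor of 1)

Step 2: Conflict found! Vertices 2 and 4 are adjacent but have the same color.
This means the graph contains an odd cycle.

The graph is NOT bipartite.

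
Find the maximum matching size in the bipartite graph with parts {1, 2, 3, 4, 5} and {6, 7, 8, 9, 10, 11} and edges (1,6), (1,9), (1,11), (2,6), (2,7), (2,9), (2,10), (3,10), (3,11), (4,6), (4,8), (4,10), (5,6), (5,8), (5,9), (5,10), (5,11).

Step 1: List the neighbors of each left vertex:
  1: 6, 9, 11
  2: 6, 7, 9, 10
  3: 10, 11
  4: 6, 8, 10
  5: 6, 8, 9, 10, 11

Step 2: Greedily match left vertices, then look for augmenting paths:
  Match 1 -- 6
  Match 2 -- 7
  Match 3 -- 10
  Match 4 -- 8
  Match 5 -- 9
  No augmenting path remains.

Step 3: Verify this is maximum:
  Matching size 5 = min(|L|, |R|) = min(5, 6), which is an upper bound, so this matching is maximum.

Maximum matching: {(1,6), (2,7), (3,10), (4,8), (5,9)}
Size: 5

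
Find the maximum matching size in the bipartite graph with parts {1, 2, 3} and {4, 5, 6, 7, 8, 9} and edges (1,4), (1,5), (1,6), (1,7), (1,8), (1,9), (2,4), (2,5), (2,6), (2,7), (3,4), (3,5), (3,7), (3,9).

Step 1: List the neighbors of each left vertex:
  1: 4, 5, 6, 7, 8, 9
  2: 4, 5, 6, 7
  3: 4, 5, 7, 9

Step 2: Greedily match left vertices, then look for augmenting paths:
  Match 1 -- 4
  Match 2 -- 5
  Match 3 -- 7
  No augmenting path remains.

Step 3: Verify this is maximum:
  Matching size 3 = min(|L|, |R|) = min(3, 6), which is an upper bound, so this matching is maximum.

Maximum matching: {(1,4), (2,5), (3,7)}
Size: 3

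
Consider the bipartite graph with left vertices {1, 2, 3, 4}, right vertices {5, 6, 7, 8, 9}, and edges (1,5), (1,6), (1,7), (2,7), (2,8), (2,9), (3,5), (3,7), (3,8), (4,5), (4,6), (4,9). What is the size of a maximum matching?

Step 1: List the neighbors of each left vertex:
  1: 5, 6, 7
  2: 7, 8, 9
  3: 5, 7, 8
  4: 5, 6, 9

Step 2: Greedily match left vertices, then look for augmenting paths:
  Match 1 -- 5
  Match 2 -- 7
  Match 3 -- 8
  Match 4 -- 6
  No augmenting path remains.

Step 3: Verify this is maximum:
  Matching size 4 = min(|L|, |R|) = min(4, 5), which is an upper bound, so this matching is maximum.

Maximum matching: {(1,5), (2,7), (3,8), (4,6)}
Size: 4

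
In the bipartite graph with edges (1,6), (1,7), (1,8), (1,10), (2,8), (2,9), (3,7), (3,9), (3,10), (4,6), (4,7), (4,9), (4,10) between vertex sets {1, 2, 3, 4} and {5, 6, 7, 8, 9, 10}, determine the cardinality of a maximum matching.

Step 1: List the neighbors of each left vertex:
  1: 6, 7, 8, 10
  2: 8, 9
  3: 7, 9, 10
  4: 6, 7, 9, 10

Step 2: Greedily match left vertices, then look for augmenting paths:
  Match 1 -- 6
  Match 2 -- 8
  Match 3 -- 7
  Match 4 -- 9
  No augmenting path remains.

Step 3: Verify this is maximum:
  Matching size 4 = min(|L|, |R|) = min(4, 6), which is an upper bound, so this matching is maximum.

Maximum matching: {(1,6), (2,8), (3,7), (4,9)}
Size: 4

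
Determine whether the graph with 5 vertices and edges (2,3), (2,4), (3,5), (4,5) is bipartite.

Step 1: Attempt 2-coloring using BFS:
  Start at vertex 1, assign color 0
  Start new component at vertex 2, assign color 0
  Color vertex 3 with color 1 (neighbor of 2)
  Color vertex 4 with color 1 (neighbor of 2)
  Color vertex 5 with color 0 (neighbor of 3)

Step 2: 2-coloring succeeded. No conflicts found.
  Set A (color 0): {1, 2, 5}
  Set B (color 1): {3, 4}

The graph is bipartite with partition {1, 2, 5}, {3, 4}.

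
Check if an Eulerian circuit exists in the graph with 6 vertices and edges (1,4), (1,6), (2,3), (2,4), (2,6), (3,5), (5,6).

Step 1: Find the degree of each vertex:
  deg(1) = 2
  deg(2) = 3
  deg(3) = 2
  deg(4) = 2
  deg(5) = 2
  deg(6) = 3

Step 2: Count vertices with odd degree:
  Odd-degree vertices: 2, 6 (2 total)

Step 3: Apply Euler's theorem:
  - Eulerian circuit exists iff graph is connected and all vertices have even degree
  - Eulerian path exists iff graph is connected and has 0 or 2 odd-degree vertices

Graph is connected with exactly 2 odd-degree vertices (2, 6).
Eulerian path exists (starting and ending at the odd-degree vertices), but no Eulerian circuit.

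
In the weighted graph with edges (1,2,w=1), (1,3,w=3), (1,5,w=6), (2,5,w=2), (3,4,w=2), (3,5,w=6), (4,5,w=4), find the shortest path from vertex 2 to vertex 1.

Step 1: Build adjacency list with weights:
  1: 2(w=1), 3(w=3), 5(w=6)
  2: 1(w=1), 5(w=2)
  3: 1(w=3), 4(w=2), 5(w=6)
  4: 3(w=2), 5(w=4)
  5: 1(w=6), 2(w=2), 3(w=6), 4(w=4)

Step 2: Apply Dijkstra's algorithm from vertex 2:
  Visit vertex 2 (distance=0)
    Update dist[1] = 1
    Update dist[5] = 2
  Visit vertex 1 (distance=1)
    Update dist[3] = 4

Step 3: Shortest path: 2 -> 1
Total weight: 1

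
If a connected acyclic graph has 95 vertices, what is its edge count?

A tree on n vertices always has exactly n - 1 edges.
For n = 95: edges = 95 - 1 = 94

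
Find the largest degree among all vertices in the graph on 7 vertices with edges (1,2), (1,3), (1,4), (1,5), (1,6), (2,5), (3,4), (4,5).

Step 1: Count edges incident to each vertex:
  deg(1) = 5 (neighbors: 2, 3, 4, 5, 6)
  deg(2) = 2 (neighbors: 1, 5)
  deg(3) = 2 (neighbors: 1, 4)
  deg(4) = 3 (neighbors: 1, 3, 5)
  deg(5) = 3 (neighbors: 1, 2, 4)
  deg(6) = 1 (neighbors: 1)
  deg(7) = 0 (neighbors: none)

Step 2: Find maximum:
  max(5, 2, 2, 3, 3, 1, 0) = 5 (vertex 1)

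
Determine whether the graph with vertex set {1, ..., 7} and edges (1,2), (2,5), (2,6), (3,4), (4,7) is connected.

Step 1: Build adjacency list from edges:
  1: 2
  2: 1, 5, 6
  3: 4
  4: 3, 7
  5: 2
  6: 2
  7: 4

Step 2: Run BFS/DFS from vertex 1:
  Visited: {1, 2, 5, 6}
  Reached 4 of 7 vertices

Step 3: Only 4 of 7 vertices reached. Graph is disconnected.
Connected components: {1, 2, 5, 6}, {3, 4, 7}
Answer: No, the graph is not connected (2 components).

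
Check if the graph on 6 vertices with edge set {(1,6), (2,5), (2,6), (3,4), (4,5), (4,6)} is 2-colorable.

Step 1: Attempt 2-coloring using BFS:
  Start at vertex 1, assign color 0
  Color vertex 6 with color 1 (neighbor of 1)
  Color vertex 2 with color 0 (neighbor of 6)
  Color vertex 4 with color 0 (neighbor of 6)
  Color vertex 5 with color 1 (neighbor of 2)
  Color vertex 3 with color 1 (neighbor of 4)

Step 2: 2-coloring succeeded. No conflicts found.
  Set A (color 0): {1, 2, 4}
  Set B (color 1): {3, 5, 6}

The graph is bipartite with partition {1, 2, 4}, {3, 5, 6}.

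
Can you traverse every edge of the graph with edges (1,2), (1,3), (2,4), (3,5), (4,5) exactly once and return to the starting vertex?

Step 1: Find the degree of each vertex:
  deg(1) = 2
  deg(2) = 2
  deg(3) = 2
  deg(4) = 2
  deg(5) = 2

Step 2: Count vertices with odd degree:
  All vertices have even degree (0 odd-degree vertices)

Step 3: Apply Euler's theorem:
  - Eulerian circuit exists iff graph is connected and all vertices have even degree
  - Eulerian path exists iff graph is connected and has 0 or 2 odd-degree vertices

Graph is connected with 0 odd-degree vertices.
Both Eulerian circuit and Eulerian path exist.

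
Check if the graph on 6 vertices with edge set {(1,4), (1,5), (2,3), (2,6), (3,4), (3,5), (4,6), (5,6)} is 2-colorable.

Step 1: Attempt 2-coloring using BFS:
  Start at vertex 1, assign color 0
  Color vertex 4 with color 1 (neighbor of 1)
  Color vertex 5 with color 1 (neighbor of 1)
  Color vertex 3 with color 0 (neighbor of 4)
  Color vertex 6 with color 0 (neighbor of 4)
  Color vertex 2 with color 1 (neighbor of 3)

Step 2: 2-coloring succeeded. No conflicts found.
  Set A (color 0): {1, 3, 6}
  Set B (color 1): {2, 4, 5}

The graph is bipartite with partition {1, 3, 6}, {2, 4, 5}.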